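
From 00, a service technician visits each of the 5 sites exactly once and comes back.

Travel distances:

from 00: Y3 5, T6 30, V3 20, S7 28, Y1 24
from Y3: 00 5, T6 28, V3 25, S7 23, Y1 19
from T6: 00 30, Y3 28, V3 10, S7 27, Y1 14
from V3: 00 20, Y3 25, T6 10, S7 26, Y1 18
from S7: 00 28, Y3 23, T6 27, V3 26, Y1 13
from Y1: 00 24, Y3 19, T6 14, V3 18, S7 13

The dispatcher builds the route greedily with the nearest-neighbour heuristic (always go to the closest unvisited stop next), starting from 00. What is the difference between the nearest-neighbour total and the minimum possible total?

18 longer than the optimal tour.

From 00: Y3=5, V3=20, Y1=24, S7=28, T6=30 → choose Y3 (5).
From Y3: Y1=19, S7=23, V3=25, T6=28 → choose Y1 (19).
From Y1: S7=13, T6=14, V3=18 → choose S7 (13).
From S7: V3=26, T6=27 → choose V3 (26).
From V3: T6=10 → choose T6 (10).
NN route 00 → Y3 → Y1 → S7 → V3 → T6 → 00 costs 103.
Optimal: 00 → Y3 → S7 → Y1 → T6 → V3 → 00 costs 85 (by enumerating all 60 distinct tours).
Excess = 103 − 85 = 18.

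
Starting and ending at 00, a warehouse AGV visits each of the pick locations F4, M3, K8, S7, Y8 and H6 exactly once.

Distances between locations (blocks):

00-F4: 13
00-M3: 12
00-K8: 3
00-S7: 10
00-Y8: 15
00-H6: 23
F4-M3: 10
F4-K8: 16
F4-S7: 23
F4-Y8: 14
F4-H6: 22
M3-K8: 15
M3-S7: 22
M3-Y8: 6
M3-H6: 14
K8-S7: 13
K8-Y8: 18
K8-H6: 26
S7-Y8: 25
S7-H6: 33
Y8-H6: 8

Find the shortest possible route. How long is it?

Minimum total distance: 86 blocks.

With 6 stops there are 6!/2 = 360 distinct round trips (a route and its reverse cost the same).
00 - F4 - M3 - K8 - S7 - Y8 - H6 - 00: 13+10+15+13+25+8+23 = 107
00 - F4 - M3 - K8 - S7 - H6 - Y8 - 00: 13+10+15+13+33+8+15 = 107
00 - F4 - M3 - K8 - Y8 - S7 - H6 - 00: 13+10+15+18+25+33+23 = 137
00 - F4 - M3 - K8 - Y8 - H6 - S7 - 00: 13+10+15+18+8+33+10 = 107
00 - F4 - M3 - K8 - H6 - S7 - Y8 - 00: 13+10+15+26+33+25+15 = 137
00 - F4 - M3 - K8 - H6 - Y8 - S7 - 00: 13+10+15+26+8+25+10 = 107
00 - F4 - M3 - S7 - K8 - Y8 - H6 - 00: 13+10+22+13+18+8+23 = 107
00 - F4 - M3 - S7 - K8 - H6 - Y8 - 00: 13+10+22+13+26+8+15 = 107
… (352 more)
00 - F4 - M3 - Y8 - H6 - K8 - S7 - 00: 13+10+6+8+26+13+10 = 86  ← best
The minimum is 86.
One optimal route: 00 → F4 → M3 → Y8 → H6 → K8 → S7 → 00 (or its reverse).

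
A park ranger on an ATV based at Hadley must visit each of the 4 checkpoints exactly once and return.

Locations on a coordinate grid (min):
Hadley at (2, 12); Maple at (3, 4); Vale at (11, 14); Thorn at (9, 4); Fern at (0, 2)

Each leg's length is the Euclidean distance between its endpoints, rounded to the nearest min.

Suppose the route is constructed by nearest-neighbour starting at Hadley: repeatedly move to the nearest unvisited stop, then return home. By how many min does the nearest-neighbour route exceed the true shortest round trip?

The nearest-neighbour route is 1 min longer than optimal.

Hadley: Maple=8, Vale=9, Fern=10, Thorn=11 ⇒ Maple
Maple: Fern=4, Thorn=6, Vale=13 ⇒ Fern
Fern: Thorn=9, Vale=16 ⇒ Thorn
Thorn: Vale=10 ⇒ Vale
NN route Hadley → Maple → Fern → Thorn → Vale → Hadley costs 40.
Optimal: Hadley → Vale → Thorn → Maple → Fern → Hadley costs 39 (by enumerating all 12 distinct tours).
Excess = 40 − 39 = 1.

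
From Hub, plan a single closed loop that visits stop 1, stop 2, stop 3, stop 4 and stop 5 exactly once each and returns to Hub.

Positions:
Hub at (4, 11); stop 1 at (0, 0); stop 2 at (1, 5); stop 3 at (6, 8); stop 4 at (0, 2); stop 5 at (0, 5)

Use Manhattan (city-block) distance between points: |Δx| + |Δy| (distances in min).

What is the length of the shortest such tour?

Minimum total distance: 34 min.

There are 60 distinct closed tours to check (reversals are equivalent).
Hub-stop 1-stop 2-stop 3-stop 4-stop 5-Hub: 15+6+8+12+3+10 = 54
Hub-stop 1-stop 2-stop 3-stop 5-stop 4-Hub: 15+6+8+9+3+13 = 54
Hub-stop 1-stop 2-stop 4-stop 3-stop 5-Hub: 15+6+4+12+9+10 = 56
Hub-stop 1-stop 2-stop 4-stop 5-stop 3-Hub: 15+6+4+3+9+5 = 42
Hub-stop 1-stop 2-stop 5-stop 3-stop 4-Hub: 15+6+1+9+12+13 = 56
Hub-stop 1-stop 2-stop 5-stop 4-stop 3-Hub: 15+6+1+3+12+5 = 42
Hub-stop 1-stop 3-stop 2-stop 4-stop 5-Hub: 15+14+8+4+3+10 = 54
Hub-stop 1-stop 3-stop 2-stop 5-stop 4-Hub: 15+14+8+1+3+13 = 54
Hub-stop 1-stop 3-stop 4-stop 2-stop 5-Hub: 15+14+12+4+1+10 = 56
Hub-stop 1-stop 3-stop 4-stop 5-stop 2-Hub: 15+14+12+3+1+9 = 54
Hub-stop 1-stop 3-stop 5-stop 2-stop 4-Hub: 15+14+9+1+4+13 = 56
Hub-stop 1-stop 3-stop 5-stop 4-stop 2-Hub: 15+14+9+3+4+9 = 54
Hub-stop 1-stop 4-stop 2-stop 3-stop 5-Hub: 15+2+4+8+9+10 = 48
Hub-stop 1-stop 4-stop 2-stop 5-stop 3-Hub: 15+2+4+1+9+5 = 36
… (46 more)
Hub-stop 1-stop 4-stop 5-stop 2-stop 3-Hub: 15+2+3+1+8+5 = 34  ← best
The minimum is 34.
One optimal route: Hub → stop 1 → stop 4 → stop 5 → stop 2 → stop 3 → Hub (or its reverse).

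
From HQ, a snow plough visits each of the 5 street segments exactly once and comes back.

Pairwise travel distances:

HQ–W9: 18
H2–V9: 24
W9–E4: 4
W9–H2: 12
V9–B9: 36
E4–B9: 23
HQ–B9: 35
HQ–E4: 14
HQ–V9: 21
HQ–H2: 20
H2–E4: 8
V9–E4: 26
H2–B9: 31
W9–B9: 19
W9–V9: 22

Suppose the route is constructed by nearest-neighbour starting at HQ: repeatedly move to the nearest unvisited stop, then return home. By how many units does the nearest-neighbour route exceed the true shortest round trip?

Excess over optimum: 17.

HQ: E4=14, W9=18, H2=20, V9=21, B9=35 ⇒ E4
E4: W9=4, H2=8, B9=23, V9=26 ⇒ W9
W9: H2=12, B9=19, V9=22 ⇒ H2
H2: V9=24, B9=31 ⇒ V9
V9: B9=36 ⇒ B9
NN route HQ → E4 → W9 → H2 → V9 → B9 → HQ costs 125.
Optimal: HQ → H2 → E4 → W9 → B9 → V9 → HQ costs 108 (by enumerating all 60 distinct tours).
Excess = 125 − 108 = 17.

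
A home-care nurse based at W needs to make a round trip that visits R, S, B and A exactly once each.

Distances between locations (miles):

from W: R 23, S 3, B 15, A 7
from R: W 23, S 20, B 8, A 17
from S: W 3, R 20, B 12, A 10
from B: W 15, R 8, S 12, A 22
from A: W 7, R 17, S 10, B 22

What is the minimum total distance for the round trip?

Minimum total distance: 47 miles.

With 4 stops there are 4!/2 = 12 distinct round trips (a route and its reverse cost the same).
W - R - S - B - A - W: 23+20+12+22+7 = 84
W - R - S - A - B - W: 23+20+10+22+15 = 90
W - R - B - S - A - W: 23+8+12+10+7 = 60
W - R - B - A - S - W: 23+8+22+10+3 = 66
W - R - A - S - B - W: 23+17+10+12+15 = 77
W - R - A - B - S - W: 23+17+22+12+3 = 77
W - S - R - B - A - W: 3+20+8+22+7 = 60
W - S - R - A - B - W: 3+20+17+22+15 = 77
W - S - B - R - A - W: 3+12+8+17+7 = 47
W - S - A - R - B - W: 3+10+17+8+15 = 53
W - B - R - S - A - W: 15+8+20+10+7 = 60
W - B - S - R - A - W: 15+12+20+17+7 = 71
The minimum is 47.
One optimal route: W → S → B → R → A → W (or its reverse).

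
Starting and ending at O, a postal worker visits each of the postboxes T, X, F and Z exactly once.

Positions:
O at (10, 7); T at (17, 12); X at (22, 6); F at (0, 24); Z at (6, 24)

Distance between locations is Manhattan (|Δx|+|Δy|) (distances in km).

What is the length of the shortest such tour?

80 km — the shortest possible round trip.

There are 12 distinct closed tours to check (reversals are equivalent).
O - T - X - F - Z - O: 12+11+40+6+21 = 90
O - T - X - Z - F - O: 12+11+34+6+27 = 90
O - T - F - X - Z - O: 12+29+40+34+21 = 136
O - T - F - Z - X - O: 12+29+6+34+13 = 94
O - T - Z - X - F - O: 12+23+34+40+27 = 136
O - T - Z - F - X - O: 12+23+6+40+13 = 94
O - X - T - F - Z - O: 13+11+29+6+21 = 80
O - X - T - Z - F - O: 13+11+23+6+27 = 80
O - X - F - T - Z - O: 13+40+29+23+21 = 126
O - X - Z - T - F - O: 13+34+23+29+27 = 126
O - F - T - X - Z - O: 27+29+11+34+21 = 122
O - F - X - T - Z - O: 27+40+11+23+21 = 122
The minimum is 80.
One optimal route: O → X → T → F → Z → O (or its reverse).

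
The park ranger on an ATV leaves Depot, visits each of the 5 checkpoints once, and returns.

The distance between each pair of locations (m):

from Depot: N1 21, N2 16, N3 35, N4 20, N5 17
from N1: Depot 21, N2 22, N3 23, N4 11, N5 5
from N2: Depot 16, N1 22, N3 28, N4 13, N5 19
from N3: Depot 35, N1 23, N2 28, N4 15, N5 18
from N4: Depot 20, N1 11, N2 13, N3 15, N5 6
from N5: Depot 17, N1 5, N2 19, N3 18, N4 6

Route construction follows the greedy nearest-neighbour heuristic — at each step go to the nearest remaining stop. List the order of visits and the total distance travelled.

98 m along Depot → N2 → N4 → N5 → N1 → N3 → Depot.

Depot → [N2:16 / N5:17 / N4:20 / N1:21 / N3:35] → N2 (16)
N2 → [N4:13 / N5:19 / N1:22 / N3:28] → N4 (13)
N4 → [N5:6 / N1:11 / N3:15] → N5 (6)
N5 → [N1:5 / N3:18] → N1 (5)
N1 → [N3:23] → N3 (23)
Return N3→Depot: 35.
Total = 16 + 13 + 6 + 5 + 23 + 35 = 98.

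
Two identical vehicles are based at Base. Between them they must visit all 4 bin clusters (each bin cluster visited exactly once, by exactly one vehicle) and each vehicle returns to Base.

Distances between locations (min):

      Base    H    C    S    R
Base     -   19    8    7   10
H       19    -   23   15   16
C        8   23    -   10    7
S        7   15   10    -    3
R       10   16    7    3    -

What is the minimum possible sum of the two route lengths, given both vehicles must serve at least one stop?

Minimum combined distance: 61 min.

Try each way of splitting the stops between the two vehicles (each non-empty) and, for each split, find the best tour for each vehicle:
  {H} + {C, S, R}: 38 + 25 = 63
  {C} + {H, S, R}: 16 + 45 = 61
  {H, C} + {S, R}: 50 + 20 = 70
  {S} + {H, C, R}: 14 + 50 = 64
  {H, S} + {C, R}: 41 + 25 = 66
  {C, S} + {H, R}: 25 + 45 = 70
  … (7 splits in total)
Best: vehicle 1 Base → C → Base = 16; vehicle 2 Base → H → R → S → Base = 45; combined 61.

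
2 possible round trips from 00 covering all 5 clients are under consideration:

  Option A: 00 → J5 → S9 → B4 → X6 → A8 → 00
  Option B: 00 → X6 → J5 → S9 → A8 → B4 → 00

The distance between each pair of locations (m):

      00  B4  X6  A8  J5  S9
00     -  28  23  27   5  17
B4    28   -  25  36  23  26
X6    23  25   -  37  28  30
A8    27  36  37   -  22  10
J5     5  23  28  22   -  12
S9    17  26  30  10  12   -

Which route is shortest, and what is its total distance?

Option A: 5 + 12 + 26 + 25 + 37 + 27 = 132
Option B: 23 + 28 + 12 + 10 + 36 + 28 = 137

132 m — Option A is the shortest.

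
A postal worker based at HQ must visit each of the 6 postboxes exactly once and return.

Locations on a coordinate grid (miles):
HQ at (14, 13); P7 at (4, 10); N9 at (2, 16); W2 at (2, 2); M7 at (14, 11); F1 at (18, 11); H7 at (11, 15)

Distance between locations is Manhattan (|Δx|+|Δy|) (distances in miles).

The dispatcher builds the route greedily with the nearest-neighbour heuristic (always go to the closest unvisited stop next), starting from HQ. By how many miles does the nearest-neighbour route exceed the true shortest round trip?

The nearest-neighbour route is 8 miles longer than optimal.

HQ: M7=2, H7=5, F1=6, P7=13, N9=15, W2=23 ⇒ M7
M7: F1=4, H7=7, P7=11, N9=17, W2=21 ⇒ F1
F1: H7=11, P7=15, N9=21, W2=25 ⇒ H7
H7: N9=10, P7=12, W2=22 ⇒ N9
N9: P7=8, W2=14 ⇒ P7
P7: W2=10 ⇒ W2
NN route HQ → M7 → F1 → H7 → N9 → P7 → W2 → HQ costs 68.
Optimal: HQ → M7 → F1 → P7 → W2 → N9 → H7 → HQ costs 60 (by enumerating all 360 distinct tours).
Excess = 68 − 60 = 8.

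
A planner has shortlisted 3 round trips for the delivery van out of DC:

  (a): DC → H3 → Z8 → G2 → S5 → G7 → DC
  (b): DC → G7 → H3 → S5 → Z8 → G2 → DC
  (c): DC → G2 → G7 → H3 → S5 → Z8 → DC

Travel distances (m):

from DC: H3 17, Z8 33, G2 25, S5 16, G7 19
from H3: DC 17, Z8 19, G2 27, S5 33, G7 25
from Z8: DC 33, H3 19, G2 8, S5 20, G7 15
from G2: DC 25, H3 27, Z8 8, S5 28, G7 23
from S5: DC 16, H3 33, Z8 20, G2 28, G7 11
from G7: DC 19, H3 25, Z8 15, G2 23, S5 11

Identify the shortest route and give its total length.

(a): 17 + 19 + 8 + 28 + 11 + 19 = 102
(b): 19 + 25 + 33 + 20 + 8 + 25 = 130
(c): 25 + 23 + 25 + 33 + 20 + 33 = 159

102 m — (a) is the shortest.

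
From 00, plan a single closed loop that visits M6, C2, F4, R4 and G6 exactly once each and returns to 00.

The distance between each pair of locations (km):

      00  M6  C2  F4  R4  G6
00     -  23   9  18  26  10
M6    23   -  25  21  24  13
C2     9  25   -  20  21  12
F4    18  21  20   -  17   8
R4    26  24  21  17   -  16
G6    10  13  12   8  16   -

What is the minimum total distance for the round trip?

With 5 stops there are 5!/2 = 60 distinct round trips (a route and its reverse cost the same).
00 → M6 → C2 → F4 → R4 → G6 → 00: 23+25+20+17+16+10 = 111
00 → M6 → C2 → F4 → G6 → R4 → 00: 23+25+20+8+16+26 = 118
00 → M6 → C2 → R4 → F4 → G6 → 00: 23+25+21+17+8+10 = 104
00 → M6 → C2 → R4 → G6 → F4 → 00: 23+25+21+16+8+18 = 111
00 → M6 → C2 → G6 → F4 → R4 → 00: 23+25+12+8+17+26 = 111
00 → M6 → C2 → G6 → R4 → F4 → 00: 23+25+12+16+17+18 = 111
00 → M6 → F4 → C2 → R4 → G6 → 00: 23+21+20+21+16+10 = 111
00 → M6 → F4 → C2 → G6 → R4 → 00: 23+21+20+12+16+26 = 118
00 → M6 → F4 → R4 → C2 → G6 → 00: 23+21+17+21+12+10 = 104
00 → M6 → F4 → R4 → G6 → C2 → 00: 23+21+17+16+12+9 = 98
00 → M6 → F4 → G6 → C2 → R4 → 00: 23+21+8+12+21+26 = 111
00 → M6 → F4 → G6 → R4 → C2 → 00: 23+21+8+16+21+9 = 98
00 → M6 → R4 → C2 → F4 → G6 → 00: 23+24+21+20+8+10 = 106
00 → M6 → R4 → C2 → G6 → F4 → 00: 23+24+21+12+8+18 = 106
… (46 more)
00 → M6 → G6 → F4 → R4 → C2 → 00: 23+13+8+17+21+9 = 91  ← best
The minimum is 91.
One optimal route: 00 → M6 → G6 → F4 → R4 → C2 → 00 (or its reverse).

Shortest round trip = 91 km.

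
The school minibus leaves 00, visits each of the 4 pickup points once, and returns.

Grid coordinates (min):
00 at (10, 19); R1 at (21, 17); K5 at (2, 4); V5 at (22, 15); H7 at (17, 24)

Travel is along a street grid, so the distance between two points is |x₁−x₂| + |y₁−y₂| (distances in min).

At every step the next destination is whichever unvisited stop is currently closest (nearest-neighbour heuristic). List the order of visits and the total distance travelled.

80 min along 00 → H7 → R1 → V5 → K5 → 00.

From 00: distances to unvisited — H7=12, R1=13, V5=16, K5=23. Nearest is H7 (12).
From H7: distances to unvisited — R1=11, V5=14, K5=35. Nearest is R1 (11).
From R1: distances to unvisited — V5=3, K5=32. Nearest is V5 (3).
From V5: distances to unvisited — K5=31. Nearest is K5 (31).
Return K5→00: 23.
Total = 12 + 11 + 3 + 31 + 23 = 80.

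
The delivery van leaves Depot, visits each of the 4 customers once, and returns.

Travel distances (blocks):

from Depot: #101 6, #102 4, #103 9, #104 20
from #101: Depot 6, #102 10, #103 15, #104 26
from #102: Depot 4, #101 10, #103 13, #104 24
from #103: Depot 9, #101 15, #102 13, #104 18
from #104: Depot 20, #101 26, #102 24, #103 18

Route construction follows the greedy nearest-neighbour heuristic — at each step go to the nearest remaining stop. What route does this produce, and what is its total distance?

At Depot the remaining stops are #102 4, #101 6, #103 9, #104 20; go to #102.
At #102 the remaining stops are #101 10, #103 13, #104 24; go to #101.
At #101 the remaining stops are #103 15, #104 26; go to #103.
At #103 the remaining stops are #104 18; go to #104.
Return #104→Depot: 20.
Total = 4 + 10 + 15 + 18 + 20 = 67.

67 blocks along Depot → #102 → #101 → #103 → #104 → Depot.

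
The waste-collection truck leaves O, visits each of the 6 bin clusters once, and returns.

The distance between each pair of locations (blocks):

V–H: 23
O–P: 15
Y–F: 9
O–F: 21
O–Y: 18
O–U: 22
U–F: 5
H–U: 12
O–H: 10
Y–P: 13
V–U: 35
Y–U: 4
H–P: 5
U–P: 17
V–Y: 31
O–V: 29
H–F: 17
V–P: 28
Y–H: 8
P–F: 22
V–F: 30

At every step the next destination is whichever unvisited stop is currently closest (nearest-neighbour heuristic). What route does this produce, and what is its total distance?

Total distance 96 blocks via the nearest-neighbour route O → H → P → Y → U → F → V → O.

At O the remaining stops are H 10, P 15, Y 18, F 21, U 22, V 29; go to H.
At H the remaining stops are P 5, Y 8, U 12, F 17, V 23; go to P.
At P the remaining stops are Y 13, U 17, F 22, V 28; go to Y.
At Y the remaining stops are U 4, F 9, V 31; go to U.
At U the remaining stops are F 5, V 35; go to F.
At F the remaining stops are V 30; go to V.
Return V→O: 29.
Total = 10 + 5 + 13 + 4 + 5 + 30 + 29 = 96.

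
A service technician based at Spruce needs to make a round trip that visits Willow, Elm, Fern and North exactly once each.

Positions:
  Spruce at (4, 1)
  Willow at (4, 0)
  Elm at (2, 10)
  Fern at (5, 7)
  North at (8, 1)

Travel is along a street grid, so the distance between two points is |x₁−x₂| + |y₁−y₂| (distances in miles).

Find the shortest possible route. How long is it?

32 miles — the shortest possible round trip.

Spruce→Willow→Elm→Fern→North→Spruce: 1+12+6+9+4 = 32
Spruce→Willow→Elm→North→Fern→Spruce: 1+12+15+9+7 = 44
Spruce→Willow→Fern→Elm→North→Spruce: 1+8+6+15+4 = 34
Spruce→Willow→Fern→North→Elm→Spruce: 1+8+9+15+11 = 44
Spruce→Willow→North→Elm→Fern→Spruce: 1+5+15+6+7 = 34
Spruce→Willow→North→Fern→Elm→Spruce: 1+5+9+6+11 = 32
Spruce→Elm→Willow→Fern→North→Spruce: 11+12+8+9+4 = 44
Spruce→Elm→Willow→North→Fern→Spruce: 11+12+5+9+7 = 44
Spruce→Elm→Fern→Willow→North→Spruce: 11+6+8+5+4 = 34
Spruce→Elm→North→Willow→Fern→Spruce: 11+15+5+8+7 = 46
Spruce→Fern→Willow→Elm→North→Spruce: 7+8+12+15+4 = 46
Spruce→Fern→Elm→Willow→North→Spruce: 7+6+12+5+4 = 34
The minimum is 32.
One optimal route: Spruce → Willow → Elm → Fern → North → Spruce (or its reverse).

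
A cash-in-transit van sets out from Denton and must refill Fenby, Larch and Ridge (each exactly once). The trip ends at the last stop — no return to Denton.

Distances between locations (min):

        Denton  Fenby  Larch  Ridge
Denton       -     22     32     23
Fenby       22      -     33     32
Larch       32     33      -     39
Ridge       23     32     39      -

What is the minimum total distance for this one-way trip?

There are 3! = 6 possible orderings.
Denton - Fenby - Larch - Ridge: 22+33+39 = 94
Denton - Fenby - Ridge - Larch: 22+32+39 = 93
Denton - Larch - Fenby - Ridge: 32+33+32 = 97
Denton - Larch - Ridge - Fenby: 32+39+32 = 103
Denton - Ridge - Fenby - Larch: 23+32+33 = 88
Denton - Ridge - Larch - Fenby: 23+39+33 = 95
The minimum is 88.
One shortest path: Denton → Ridge → Fenby → Larch.

Shortest open route: 88 min.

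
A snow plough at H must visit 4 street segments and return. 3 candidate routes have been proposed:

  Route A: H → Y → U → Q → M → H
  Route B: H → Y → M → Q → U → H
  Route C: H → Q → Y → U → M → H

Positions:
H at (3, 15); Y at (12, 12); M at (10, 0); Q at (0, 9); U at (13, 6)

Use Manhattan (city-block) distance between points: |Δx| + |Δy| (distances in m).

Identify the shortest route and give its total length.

Route A: 12 + 7 + 16 + 19 + 22 = 76
Route B: 12 + 14 + 19 + 16 + 19 = 80
Route C: 9 + 15 + 7 + 9 + 22 = 62

62 m — Route C is the shortest.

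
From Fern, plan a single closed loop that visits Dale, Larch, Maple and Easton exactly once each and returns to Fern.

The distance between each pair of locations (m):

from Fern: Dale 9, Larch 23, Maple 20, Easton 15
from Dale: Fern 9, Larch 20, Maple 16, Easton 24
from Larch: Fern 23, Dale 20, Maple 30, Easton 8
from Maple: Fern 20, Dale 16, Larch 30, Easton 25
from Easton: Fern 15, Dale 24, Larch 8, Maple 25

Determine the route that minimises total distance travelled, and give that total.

Minimum total distance: 78 m.

Fern-Dale-Larch-Maple-Easton-Fern: 9+20+30+25+15 = 99
Fern-Dale-Larch-Easton-Maple-Fern: 9+20+8+25+20 = 82
Fern-Dale-Maple-Larch-Easton-Fern: 9+16+30+8+15 = 78
Fern-Dale-Maple-Easton-Larch-Fern: 9+16+25+8+23 = 81
Fern-Dale-Easton-Larch-Maple-Fern: 9+24+8+30+20 = 91
Fern-Dale-Easton-Maple-Larch-Fern: 9+24+25+30+23 = 111
Fern-Larch-Dale-Maple-Easton-Fern: 23+20+16+25+15 = 99
Fern-Larch-Dale-Easton-Maple-Fern: 23+20+24+25+20 = 112
Fern-Larch-Maple-Dale-Easton-Fern: 23+30+16+24+15 = 108
Fern-Larch-Easton-Dale-Maple-Fern: 23+8+24+16+20 = 91
Fern-Maple-Dale-Larch-Easton-Fern: 20+16+20+8+15 = 79
Fern-Maple-Larch-Dale-Easton-Fern: 20+30+20+24+15 = 109
The minimum is 78.
One optimal route: Fern → Dale → Maple → Larch → Easton → Fern (or its reverse).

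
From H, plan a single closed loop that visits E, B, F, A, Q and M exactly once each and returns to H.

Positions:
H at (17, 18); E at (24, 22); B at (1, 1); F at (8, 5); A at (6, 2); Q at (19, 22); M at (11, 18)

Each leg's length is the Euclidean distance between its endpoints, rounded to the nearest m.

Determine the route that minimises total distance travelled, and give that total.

Minimum total distance: 67 m.

There are 360 distinct closed tours to check (reversals are equivalent).
H-E-B-F-A-Q-M-H: 8+31+8+4+24+9+6 = 90
H-E-B-F-A-M-Q-H: 8+31+8+4+17+9+4 = 81
H-E-B-F-Q-A-M-H: 8+31+8+20+24+17+6 = 114
H-E-B-F-Q-M-A-H: 8+31+8+20+9+17+19 = 112
H-E-B-F-M-A-Q-H: 8+31+8+13+17+24+4 = 105
H-E-B-F-M-Q-A-H: 8+31+8+13+9+24+19 = 112
H-E-B-A-F-Q-M-H: 8+31+5+4+20+9+6 = 83
H-E-B-A-F-M-Q-H: 8+31+5+4+13+9+4 = 74
… (352 more)
H-E-Q-M-B-A-F-H: 8+5+9+20+5+4+16 = 67  ← best
The minimum is 67.
One optimal route: H → E → Q → M → B → A → F → H (or its reverse).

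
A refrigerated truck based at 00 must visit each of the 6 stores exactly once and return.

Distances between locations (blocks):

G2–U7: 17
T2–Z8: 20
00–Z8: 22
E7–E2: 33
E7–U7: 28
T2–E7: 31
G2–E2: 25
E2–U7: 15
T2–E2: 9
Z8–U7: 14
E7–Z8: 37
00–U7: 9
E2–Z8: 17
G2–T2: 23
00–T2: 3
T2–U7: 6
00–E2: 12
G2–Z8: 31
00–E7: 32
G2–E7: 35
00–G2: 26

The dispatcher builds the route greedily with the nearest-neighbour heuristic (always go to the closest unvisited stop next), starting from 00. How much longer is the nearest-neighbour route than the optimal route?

Excess over optimum: 5 blocks.

00: T2=3, U7=9, E2=12, Z8=22, G2=26, E7=32 ⇒ T2
T2: U7=6, E2=9, Z8=20, G2=23, E7=31 ⇒ U7
U7: Z8=14, E2=15, G2=17, E7=28 ⇒ Z8
Z8: E2=17, G2=31, E7=37 ⇒ E2
E2: G2=25, E7=33 ⇒ G2
G2: E7=35 ⇒ E7
NN route 00 → T2 → U7 → Z8 → E2 → G2 → E7 → 00 costs 132.
Optimal: 00 → T2 → E2 → Z8 → E7 → G2 → U7 → 00 costs 127 (by enumerating all 360 distinct tours).
Excess = 132 − 127 = 5.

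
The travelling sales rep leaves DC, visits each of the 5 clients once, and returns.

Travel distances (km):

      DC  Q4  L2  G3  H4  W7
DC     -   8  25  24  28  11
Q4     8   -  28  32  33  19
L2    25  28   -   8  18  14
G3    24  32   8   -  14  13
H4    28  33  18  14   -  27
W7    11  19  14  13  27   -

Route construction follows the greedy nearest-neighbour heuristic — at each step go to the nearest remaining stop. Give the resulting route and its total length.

DC → [Q4:8 / W7:11 / G3:24 / L2:25 / H4:28] → Q4 (8)
Q4 → [W7:19 / L2:28 / G3:32 / H4:33] → W7 (19)
W7 → [G3:13 / L2:14 / H4:27] → G3 (13)
G3 → [L2:8 / H4:14] → L2 (8)
L2 → [H4:18] → H4 (18)
Return H4→DC: 28.
Total = 8 + 19 + 13 + 8 + 18 + 28 = 94.

Total distance 94 km via the nearest-neighbour route DC → Q4 → W7 → G3 → L2 → H4 → DC.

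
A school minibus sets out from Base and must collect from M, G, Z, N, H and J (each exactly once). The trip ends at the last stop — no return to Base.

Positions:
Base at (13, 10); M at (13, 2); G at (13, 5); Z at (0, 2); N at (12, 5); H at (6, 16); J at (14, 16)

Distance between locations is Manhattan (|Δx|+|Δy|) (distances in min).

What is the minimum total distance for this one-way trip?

There are 6! = 720 possible orderings.
Base - M - G - Z - N - H - J: 8+3+16+15+17+8 = 67
Base - M - G - Z - N - J - H: 8+3+16+15+13+8 = 63
Base - M - G - Z - H - N - J: 8+3+16+20+17+13 = 77
Base - M - G - Z - H - J - N: 8+3+16+20+8+13 = 68
Base - M - G - Z - J - N - H: 8+3+16+28+13+17 = 85
Base - M - G - Z - J - H - N: 8+3+16+28+8+17 = 80
Base - M - G - N - Z - H - J: 8+3+1+15+20+8 = 55
Base - M - G - N - Z - J - H: 8+3+1+15+28+8 = 63
… (712 more)
Base - J - H - N - G - M - Z: 7+8+17+1+3+13 = 49  ← best
The minimum is 49.
One shortest path: Base → J → H → N → G → M → Z.

Minimum one-way distance = 49 min.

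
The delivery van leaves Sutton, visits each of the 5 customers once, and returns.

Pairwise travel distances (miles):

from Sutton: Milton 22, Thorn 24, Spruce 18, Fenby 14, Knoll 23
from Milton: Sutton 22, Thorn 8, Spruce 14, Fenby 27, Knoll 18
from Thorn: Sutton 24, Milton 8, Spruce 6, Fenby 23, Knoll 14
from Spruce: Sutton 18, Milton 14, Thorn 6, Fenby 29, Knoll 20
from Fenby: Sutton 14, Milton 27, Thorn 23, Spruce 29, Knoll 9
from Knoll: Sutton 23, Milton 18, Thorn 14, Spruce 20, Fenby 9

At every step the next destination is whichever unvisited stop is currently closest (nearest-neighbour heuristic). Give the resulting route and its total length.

Total distance 79 miles via the nearest-neighbour route Sutton → Fenby → Knoll → Thorn → Spruce → Milton → Sutton.

Sutton → [Fenby:14 / Spruce:18 / Milton:22 / Knoll:23 / Thorn:24] → Fenby (14)
Fenby → [Knoll:9 / Thorn:23 / Milton:27 / Spruce:29] → Knoll (9)
Knoll → [Thorn:14 / Milton:18 / Spruce:20] → Thorn (14)
Thorn → [Spruce:6 / Milton:8] → Spruce (6)
Spruce → [Milton:14] → Milton (14)
Return Milton→Sutton: 22.
Total = 14 + 9 + 14 + 6 + 14 + 22 = 79.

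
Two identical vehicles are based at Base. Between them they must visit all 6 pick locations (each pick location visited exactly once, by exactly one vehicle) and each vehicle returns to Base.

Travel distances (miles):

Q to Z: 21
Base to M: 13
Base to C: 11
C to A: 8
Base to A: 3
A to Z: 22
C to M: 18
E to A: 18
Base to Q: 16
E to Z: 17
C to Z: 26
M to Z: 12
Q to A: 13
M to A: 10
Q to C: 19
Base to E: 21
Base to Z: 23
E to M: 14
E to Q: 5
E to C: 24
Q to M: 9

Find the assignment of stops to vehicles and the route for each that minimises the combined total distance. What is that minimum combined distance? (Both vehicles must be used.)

Check every non-empty split of the stops between the two vehicles; for each half take its own optimal tour:
  {E} + {Q, C, M, A, Z}: 42 + 74 = 116
  {Q} + {E, C, M, A, Z}: 32 + 77 = 109
  {E, Q} + {C, M, A, Z}: 42 + 62 = 104
  {C} + {E, Q, M, A, Z}: 22 + 63 = 85
  {E, C} + {Q, M, A, Z}: 56 + 60 = 116
  {Q, C} + {E, M, A, Z}: 46 + 63 = 109
  … (31 splits in total)
  {A} + {E, Q, C, M, Z}: 6 + 77 = 83  ← best
Best: vehicle 1 Base → A → Base = 6; vehicle 2 Base → C → Q → E → Z → M → Base = 77; combined 83.

83 miles — the smallest possible combined total.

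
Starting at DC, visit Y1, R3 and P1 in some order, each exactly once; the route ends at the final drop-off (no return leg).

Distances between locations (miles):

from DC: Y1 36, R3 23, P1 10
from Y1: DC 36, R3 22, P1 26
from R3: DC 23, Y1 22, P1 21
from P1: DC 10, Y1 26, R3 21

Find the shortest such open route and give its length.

Minimum one-way distance = 53 miles.

There are 3! = 6 possible orderings.
DC - Y1 - R3 - P1: 36+22+21 = 79
DC - Y1 - P1 - R3: 36+26+21 = 83
DC - R3 - Y1 - P1: 23+22+26 = 71
DC - R3 - P1 - Y1: 23+21+26 = 70
DC - P1 - Y1 - R3: 10+26+22 = 58
DC - P1 - R3 - Y1: 10+21+22 = 53
The minimum is 53.
One shortest path: DC → P1 → R3 → Y1.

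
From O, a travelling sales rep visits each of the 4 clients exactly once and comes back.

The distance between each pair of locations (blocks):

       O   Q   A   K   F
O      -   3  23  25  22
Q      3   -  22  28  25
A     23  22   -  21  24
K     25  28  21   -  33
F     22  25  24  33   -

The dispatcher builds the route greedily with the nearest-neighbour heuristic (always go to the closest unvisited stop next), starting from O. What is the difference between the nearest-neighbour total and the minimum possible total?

Excess over optimum: 3 blocks.

From O: Q=3, F=22, A=23, K=25 → choose Q (3).
From Q: A=22, F=25, K=28 → choose A (22).
From A: K=21, F=24 → choose K (21).
From K: F=33 → choose F (33).
NN route O → Q → A → K → F → O costs 101.
Optimal: O → Q → K → A → F → O costs 98 (by enumerating all 12 distinct tours).
Excess = 101 − 98 = 3.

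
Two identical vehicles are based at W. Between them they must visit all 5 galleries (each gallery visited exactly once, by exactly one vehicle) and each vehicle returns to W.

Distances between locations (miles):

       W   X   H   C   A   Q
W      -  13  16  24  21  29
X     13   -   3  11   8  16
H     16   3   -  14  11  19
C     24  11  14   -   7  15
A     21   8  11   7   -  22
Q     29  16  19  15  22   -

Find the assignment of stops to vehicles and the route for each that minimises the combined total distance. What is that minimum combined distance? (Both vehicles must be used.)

There are 2^4 − 1 = 15 ways to divide the 5 stops into two non-empty groups. For each, the best each vehicle can do is its own shortest tour through its group:
  {X} + {H, C, A, Q}: 26 + 78 = 104
  {H} + {X, C, A, Q}: 32 + 72 = 104
  {X, H} + {C, A, Q}: 32 + 72 = 104
  {C} + {X, H, A, Q}: 48 + 78 = 126
  {X, C} + {H, A, Q}: 48 + 78 = 126
  {H, C} + {X, A, Q}: 54 + 72 = 126
  … (15 splits in total)
Best: vehicle 1 W → X → W = 26; vehicle 2 W → H → A → C → Q → W = 78; combined 104.

104 miles — the smallest possible combined total.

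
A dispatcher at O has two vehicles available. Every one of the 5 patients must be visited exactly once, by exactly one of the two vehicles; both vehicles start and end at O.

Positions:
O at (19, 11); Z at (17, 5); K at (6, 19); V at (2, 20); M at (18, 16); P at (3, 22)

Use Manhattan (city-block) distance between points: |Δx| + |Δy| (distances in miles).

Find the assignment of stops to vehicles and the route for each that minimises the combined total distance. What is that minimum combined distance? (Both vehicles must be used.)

Minimum combined distance: 72 miles.

Try each way of splitting the stops between the two vehicles (each non-empty) and, for each split, find the best tour for each vehicle:
  {Z} + {K, V, M, P}: 16 + 56 = 72
  {K} + {Z, V, M, P}: 42 + 68 = 110
  {Z, K} + {V, M, P}: 54 + 56 = 110
  {V} + {Z, K, M, P}: 52 + 66 = 118
  {Z, V} + {K, M, P}: 64 + 54 = 118
  {K, V} + {Z, M, P}: 52 + 66 = 118
  … (15 splits in total)
Best: vehicle 1 O → Z → O = 16; vehicle 2 O → K → V → P → M → O = 56; combined 72.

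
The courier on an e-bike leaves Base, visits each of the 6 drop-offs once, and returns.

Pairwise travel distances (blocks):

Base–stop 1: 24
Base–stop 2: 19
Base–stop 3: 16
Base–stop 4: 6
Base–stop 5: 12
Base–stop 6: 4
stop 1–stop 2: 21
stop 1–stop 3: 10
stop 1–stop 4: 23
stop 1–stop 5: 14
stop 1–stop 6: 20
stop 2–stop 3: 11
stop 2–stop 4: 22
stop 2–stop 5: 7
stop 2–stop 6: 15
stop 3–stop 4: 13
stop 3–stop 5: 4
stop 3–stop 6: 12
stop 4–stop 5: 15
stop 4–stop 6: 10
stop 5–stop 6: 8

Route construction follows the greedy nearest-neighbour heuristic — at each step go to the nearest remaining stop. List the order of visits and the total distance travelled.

75 blocks along Base → stop 6 → stop 5 → stop 3 → stop 1 → stop 2 → stop 4 → Base.

At Base the remaining stops are stop 6 4, stop 4 6, stop 5 12, stop 3 16, stop 2 19, stop 1 24; go to stop 6.
At stop 6 the remaining stops are stop 5 8, stop 4 10, stop 3 12, stop 2 15, stop 1 20; go to stop 5.
At stop 5 the remaining stops are stop 3 4, stop 2 7, stop 1 14, stop 4 15; go to stop 3.
At stop 3 the remaining stops are stop 1 10, stop 2 11, stop 4 13; go to stop 1.
At stop 1 the remaining stops are stop 2 21, stop 4 23; go to stop 2.
At stop 2 the remaining stops are stop 4 22; go to stop 4.
Return stop 4→Base: 6.
Total = 4 + 8 + 4 + 10 + 21 + 22 + 6 = 75.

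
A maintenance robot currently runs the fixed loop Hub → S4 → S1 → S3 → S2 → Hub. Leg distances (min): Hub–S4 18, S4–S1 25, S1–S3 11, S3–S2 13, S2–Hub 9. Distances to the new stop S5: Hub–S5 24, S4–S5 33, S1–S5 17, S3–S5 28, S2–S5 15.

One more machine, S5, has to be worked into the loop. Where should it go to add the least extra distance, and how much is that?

Adding 25 min by placing S5 on the S4–S1 leg.

Insertion cost between consecutive stops i–j is d(i,S5) + d(S5,j) − d(i,j):
  between Hub and S4: 24 + 33 − 18 = 39
  between S4 and S1: 33 + 17 − 25 = 25
  between S1 and S3: 17 + 28 − 11 = 34
  between S3 and S2: 28 + 15 − 13 = 30
  between S2 and Hub: 15 + 24 − 9 = 30
Cheapest insertion is between S4 and S1, adding 25.
New total = 76 + 25 = 101.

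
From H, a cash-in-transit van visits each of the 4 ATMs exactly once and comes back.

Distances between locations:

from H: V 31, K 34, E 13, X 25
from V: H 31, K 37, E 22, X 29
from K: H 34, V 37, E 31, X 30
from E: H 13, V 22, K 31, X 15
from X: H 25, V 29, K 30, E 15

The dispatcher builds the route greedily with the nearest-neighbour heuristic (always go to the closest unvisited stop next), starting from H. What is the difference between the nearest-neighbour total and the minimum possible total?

H: E=13, X=25, V=31, K=34 ⇒ E
E: X=15, V=22, K=31 ⇒ X
X: V=29, K=30 ⇒ V
V: K=37 ⇒ K
NN route H → E → X → V → K → H costs 128.
Optimal: H → V → K → X → E → H costs 126 (by enumerating all 12 distinct tours).
Excess = 128 − 126 = 2.

The nearest-neighbour route is 2 longer than optimal.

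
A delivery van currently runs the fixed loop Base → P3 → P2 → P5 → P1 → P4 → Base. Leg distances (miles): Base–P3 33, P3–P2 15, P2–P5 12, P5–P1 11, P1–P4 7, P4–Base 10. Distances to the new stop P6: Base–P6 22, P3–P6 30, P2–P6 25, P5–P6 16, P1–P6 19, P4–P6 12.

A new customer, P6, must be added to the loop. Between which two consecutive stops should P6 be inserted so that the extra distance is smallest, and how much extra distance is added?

+19 miles — insert P6 between Base and P3.

Insertion cost between consecutive stops i–j is d(i,P6) + d(P6,j) − d(i,j):
  between Base and P3: 22 + 30 − 33 = 19
  between P3 and P2: 30 + 25 − 15 = 40
  between P2 and P5: 25 + 16 − 12 = 29
  between P5 and P1: 16 + 19 − 11 = 24
  between P1 and P4: 19 + 12 − 7 = 24
  between P4 and Base: 12 + 22 − 10 = 24
Cheapest insertion is between Base and P3, adding 19.
New total = 88 + 19 = 107.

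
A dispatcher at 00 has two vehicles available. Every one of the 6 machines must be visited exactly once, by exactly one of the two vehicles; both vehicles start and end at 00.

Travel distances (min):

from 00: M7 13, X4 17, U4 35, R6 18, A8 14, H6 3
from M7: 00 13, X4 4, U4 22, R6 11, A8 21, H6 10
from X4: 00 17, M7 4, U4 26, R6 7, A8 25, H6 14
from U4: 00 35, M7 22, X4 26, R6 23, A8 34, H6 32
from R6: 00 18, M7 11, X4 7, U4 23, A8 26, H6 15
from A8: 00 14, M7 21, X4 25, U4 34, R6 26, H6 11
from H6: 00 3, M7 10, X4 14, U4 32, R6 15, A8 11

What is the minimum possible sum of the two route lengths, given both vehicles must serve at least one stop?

101 min — the smallest possible combined total.

Check every non-empty split of the stops between the two vehicles; for each half take its own optimal tour:
  {M7} + {X4, U4, R6, A8, H6}: 26 + 95 = 121
  {X4} + {M7, U4, R6, A8, H6}: 34 + 95 = 129
  {M7, X4} + {U4, R6, A8, H6}: 34 + 89 = 123
  {U4} + {M7, X4, R6, A8, H6}: 70 + 64 = 134
  {M7, U4} + {X4, R6, A8, H6}: 70 + 64 = 134
  {X4, U4} + {M7, R6, A8, H6}: 78 + 64 = 142
  … (31 splits in total)
  {M7, X4, U4, R6, A8} + {H6}: 95 + 6 = 101  ← best
Best: vehicle 1 00 → M7 → X4 → R6 → U4 → A8 → 00 = 95; vehicle 2 00 → H6 → 00 = 6; combined 101.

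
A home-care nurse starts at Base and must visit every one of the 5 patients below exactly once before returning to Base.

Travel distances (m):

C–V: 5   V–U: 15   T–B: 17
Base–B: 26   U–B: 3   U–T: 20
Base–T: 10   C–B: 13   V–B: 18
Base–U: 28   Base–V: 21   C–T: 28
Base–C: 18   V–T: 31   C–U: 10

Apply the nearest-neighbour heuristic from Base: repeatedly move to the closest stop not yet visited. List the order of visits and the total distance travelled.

Nearest-neighbour total = 66 m; route Base → T → B → U → C → V → Base.

From Base: distances to unvisited — T=10, C=18, V=21, B=26, U=28. Nearest is T (10).
From T: distances to unvisited — B=17, U=20, C=28, V=31. Nearest is B (17).
From B: distances to unvisited — U=3, C=13, V=18. Nearest is U (3).
From U: distances to unvisited — C=10, V=15. Nearest is C (10).
From C: distances to unvisited — V=5. Nearest is V (5).
Return V→Base: 21.
Total = 10 + 17 + 3 + 10 + 5 + 21 = 66.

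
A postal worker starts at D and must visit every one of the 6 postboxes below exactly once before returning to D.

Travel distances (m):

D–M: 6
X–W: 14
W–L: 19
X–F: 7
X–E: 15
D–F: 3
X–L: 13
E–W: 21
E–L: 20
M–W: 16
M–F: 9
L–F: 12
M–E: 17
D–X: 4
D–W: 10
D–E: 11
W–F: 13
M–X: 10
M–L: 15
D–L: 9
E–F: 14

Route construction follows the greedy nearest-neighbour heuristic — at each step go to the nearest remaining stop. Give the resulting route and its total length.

Nearest-neighbour total = 86 m; route D → F → X → M → L → W → E → D.

At D the remaining stops are F 3, X 4, M 6, L 9, W 10, E 11; go to F.
At F the remaining stops are X 7, M 9, L 12, W 13, E 14; go to X.
At X the remaining stops are M 10, L 13, W 14, E 15; go to M.
At M the remaining stops are L 15, W 16, E 17; go to L.
At L the remaining stops are W 19, E 20; go to W.
At W the remaining stops are E 21; go to E.
Return E→D: 11.
Total = 3 + 7 + 10 + 15 + 19 + 21 + 11 = 86.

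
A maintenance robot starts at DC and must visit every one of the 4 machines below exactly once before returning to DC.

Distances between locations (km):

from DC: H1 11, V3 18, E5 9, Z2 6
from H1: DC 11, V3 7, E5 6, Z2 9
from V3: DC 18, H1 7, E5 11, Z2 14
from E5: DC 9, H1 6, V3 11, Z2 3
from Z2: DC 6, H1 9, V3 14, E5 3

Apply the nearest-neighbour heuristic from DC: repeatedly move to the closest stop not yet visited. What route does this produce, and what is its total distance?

Total distance 40 km via the nearest-neighbour route DC → Z2 → E5 → H1 → V3 → DC.

At DC the remaining stops are Z2 6, E5 9, H1 11, V3 18; go to Z2.
At Z2 the remaining stops are E5 3, H1 9, V3 14; go to E5.
At E5 the remaining stops are H1 6, V3 11; go to H1.
At H1 the remaining stops are V3 7; go to V3.
Return V3→DC: 18.
Total = 6 + 3 + 6 + 7 + 18 = 40.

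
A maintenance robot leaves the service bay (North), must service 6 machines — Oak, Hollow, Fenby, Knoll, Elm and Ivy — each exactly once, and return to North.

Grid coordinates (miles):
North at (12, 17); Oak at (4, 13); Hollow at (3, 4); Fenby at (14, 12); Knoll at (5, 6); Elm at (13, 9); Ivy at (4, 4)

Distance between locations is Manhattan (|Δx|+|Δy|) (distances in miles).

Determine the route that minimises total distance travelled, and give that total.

Shortest round trip = 48 miles.

There are 360 distinct closed tours to check (reversals are equivalent).
North-Oak-Hollow-Fenby-Knoll-Elm-Ivy-North: 12+10+19+15+11+14+21 = 102
North-Oak-Hollow-Fenby-Knoll-Ivy-Elm-North: 12+10+19+15+3+14+9 = 82
North-Oak-Hollow-Fenby-Elm-Knoll-Ivy-North: 12+10+19+4+11+3+21 = 80
North-Oak-Hollow-Fenby-Elm-Ivy-Knoll-North: 12+10+19+4+14+3+18 = 80
North-Oak-Hollow-Fenby-Ivy-Knoll-Elm-North: 12+10+19+18+3+11+9 = 82
North-Oak-Hollow-Fenby-Ivy-Elm-Knoll-North: 12+10+19+18+14+11+18 = 102
North-Oak-Hollow-Knoll-Fenby-Elm-Ivy-North: 12+10+4+15+4+14+21 = 80
North-Oak-Hollow-Knoll-Fenby-Ivy-Elm-North: 12+10+4+15+18+14+9 = 82
… (352 more)
North-Oak-Hollow-Ivy-Knoll-Elm-Fenby-North: 12+10+1+3+11+4+7 = 48  ← best
The minimum is 48.
One optimal route: North → Oak → Hollow → Ivy → Knoll → Elm → Fenby → North (or its reverse).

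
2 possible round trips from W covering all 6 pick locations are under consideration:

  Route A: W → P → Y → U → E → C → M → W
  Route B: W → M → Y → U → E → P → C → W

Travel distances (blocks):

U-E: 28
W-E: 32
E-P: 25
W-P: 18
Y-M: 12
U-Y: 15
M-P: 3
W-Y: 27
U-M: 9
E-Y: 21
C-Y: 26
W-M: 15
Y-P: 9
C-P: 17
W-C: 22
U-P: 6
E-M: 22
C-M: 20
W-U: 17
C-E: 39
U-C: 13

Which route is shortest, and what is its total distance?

Shortest is Route B, total 134 blocks.

Route A: 18 + 9 + 15 + 28 + 39 + 20 + 15 = 144
Route B: 15 + 12 + 15 + 28 + 25 + 17 + 22 = 134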